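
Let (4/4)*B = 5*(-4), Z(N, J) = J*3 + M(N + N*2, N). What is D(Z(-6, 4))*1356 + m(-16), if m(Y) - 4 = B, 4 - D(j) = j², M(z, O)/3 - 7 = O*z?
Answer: -172815436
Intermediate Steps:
M(z, O) = 21 + 3*O*z (M(z, O) = 21 + 3*(O*z) = 21 + 3*O*z)
Z(N, J) = 21 + 3*J + 9*N² (Z(N, J) = J*3 + (21 + 3*N*(N + N*2)) = 3*J + (21 + 3*N*(N + 2*N)) = 3*J + (21 + 3*N*(3*N)) = 3*J + (21 + 9*N²) = 21 + 3*J + 9*N²)
D(j) = 4 - j²
B = -20 (B = 5*(-4) = -20)
m(Y) = -16 (m(Y) = 4 - 20 = -16)
D(Z(-6, 4))*1356 + m(-16) = (4 - (21 + 3*4 + 9*(-6)²)²)*1356 - 16 = (4 - (21 + 12 + 9*36)²)*1356 - 16 = (4 - (21 + 12 + 324)²)*1356 - 16 = (4 - 1*357²)*1356 - 16 = (4 - 1*127449)*1356 - 16 = (4 - 127449)*1356 - 16 = -127445*1356 - 16 = -172815420 - 16 = -172815436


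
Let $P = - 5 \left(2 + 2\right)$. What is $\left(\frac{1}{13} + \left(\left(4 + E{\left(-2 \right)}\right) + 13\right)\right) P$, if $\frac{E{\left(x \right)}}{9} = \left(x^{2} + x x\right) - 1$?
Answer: $- \frac{20820}{13} \approx -1601.5$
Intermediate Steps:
$E{\left(x \right)} = -9 + 18 x^{2}$ ($E{\left(x \right)} = 9 \left(\left(x^{2} + x x\right) - 1\right) = 9 \left(\left(x^{2} + x^{2}\right) - 1\right) = 9 \left(2 x^{2} - 1\right) = 9 \left(-1 + 2 x^{2}\right) = -9 + 18 x^{2}$)
$P = -20$ ($P = \left(-5\right) 4 = -20$)
$\left(\frac{1}{13} + \left(\left(4 + E{\left(-2 \right)}\right) + 13\right)\right) P = \left(\frac{1}{13} + \left(\left(4 - \left(9 - 18 \left(-2\right)^{2}\right)\right) + 13\right)\right) \left(-20\right) = \left(\frac{1}{13} + \left(\left(4 + \left(-9 + 18 \cdot 4\right)\right) + 13\right)\right) \left(-20\right) = \left(\frac{1}{13} + \left(\left(4 + \left(-9 + 72\right)\right) + 13\right)\right) \left(-20\right) = \left(\frac{1}{13} + \left(\left(4 + 63\right) + 13\right)\right) \left(-20\right) = \left(\frac{1}{13} + \left(67 + 13\right)\right) \left(-20\right) = \left(\frac{1}{13} + 80\right) \left(-20\right) = \frac{1041}{13} \left(-20\right) = - \frac{20820}{13}$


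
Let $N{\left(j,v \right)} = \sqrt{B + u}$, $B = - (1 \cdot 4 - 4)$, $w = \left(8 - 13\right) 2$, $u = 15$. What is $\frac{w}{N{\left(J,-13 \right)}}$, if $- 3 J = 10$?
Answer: $- \frac{2 \sqrt{15}}{3} \approx -2.582$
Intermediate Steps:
$J = - \frac{10}{3}$ ($J = \left(- \frac{1}{3}\right) 10 = - \frac{10}{3} \approx -3.3333$)
$w = -10$ ($w = \left(-5\right) 2 = -10$)
$B = 0$ ($B = - (4 - 4) = \left(-1\right) 0 = 0$)
$N{\left(j,v \right)} = \sqrt{15}$ ($N{\left(j,v \right)} = \sqrt{0 + 15} = \sqrt{15}$)
$\frac{w}{N{\left(J,-13 \right)}} = - \frac{10}{\sqrt{15}} = - 10 \frac{\sqrt{15}}{15} = - \frac{2 \sqrt{15}}{3}$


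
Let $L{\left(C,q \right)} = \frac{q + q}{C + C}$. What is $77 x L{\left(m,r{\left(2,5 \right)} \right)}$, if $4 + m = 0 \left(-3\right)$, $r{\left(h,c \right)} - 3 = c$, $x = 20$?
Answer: $-3080$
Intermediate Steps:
$r{\left(h,c \right)} = 3 + c$
$m = -4$ ($m = -4 + 0 \left(-3\right) = -4 + 0 = -4$)
$L{\left(C,q \right)} = \frac{q}{C}$ ($L{\left(C,q \right)} = \frac{2 q}{2 C} = 2 q \frac{1}{2 C} = \frac{q}{C}$)
$77 x L{\left(m,r{\left(2,5 \right)} \right)} = 77 \cdot 20 \frac{3 + 5}{-4} = 1540 \cdot 8 \left(- \frac{1}{4}\right) = 1540 \left(-2\right) = -3080$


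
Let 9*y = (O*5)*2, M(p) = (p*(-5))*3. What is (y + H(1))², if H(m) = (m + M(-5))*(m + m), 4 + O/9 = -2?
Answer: 8464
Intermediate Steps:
M(p) = -15*p (M(p) = -5*p*3 = -15*p)
O = -54 (O = -36 + 9*(-2) = -36 - 18 = -54)
y = -60 (y = (-54*5*2)/9 = (-270*2)/9 = (⅑)*(-540) = -60)
H(m) = 2*m*(75 + m) (H(m) = (m - 15*(-5))*(m + m) = (m + 75)*(2*m) = (75 + m)*(2*m) = 2*m*(75 + m))
(y + H(1))² = (-60 + 2*1*(75 + 1))² = (-60 + 2*1*76)² = (-60 + 152)² = 92² = 8464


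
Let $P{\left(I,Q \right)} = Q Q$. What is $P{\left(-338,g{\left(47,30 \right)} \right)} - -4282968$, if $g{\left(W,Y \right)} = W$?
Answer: $4285177$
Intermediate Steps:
$P{\left(I,Q \right)} = Q^{2}$
$P{\left(-338,g{\left(47,30 \right)} \right)} - -4282968 = 47^{2} - -4282968 = 2209 + 4282968 = 4285177$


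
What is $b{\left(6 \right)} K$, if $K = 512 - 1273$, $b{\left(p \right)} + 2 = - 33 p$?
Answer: $152200$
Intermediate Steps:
$b{\left(p \right)} = -2 - 33 p$
$K = -761$ ($K = 512 - 1273 = -761$)
$b{\left(6 \right)} K = \left(-2 - 198\right) \left(-761\right) = \left(-200\right) \left(-761\right) = 152200$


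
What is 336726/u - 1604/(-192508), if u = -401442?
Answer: -2674105660/3220033189 ≈ -0.83046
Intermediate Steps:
336726/u - 1604/(-192508) = 336726/(-401442) - 1604/(-192508) = 336726*(-1/401442) - 1604*(-1/192508) = -56121/66907 + 401/48127 = -2674105660/3220033189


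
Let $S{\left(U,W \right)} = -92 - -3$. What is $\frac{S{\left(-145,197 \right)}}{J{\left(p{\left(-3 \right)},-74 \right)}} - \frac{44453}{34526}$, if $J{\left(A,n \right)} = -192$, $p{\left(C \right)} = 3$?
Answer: $- \frac{2731081}{3314496} \approx -0.82398$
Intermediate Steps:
$S{\left(U,W \right)} = -89$ ($S{\left(U,W \right)} = -92 + 3 = -89$)
$\frac{S{\left(-145,197 \right)}}{J{\left(p{\left(-3 \right)},-74 \right)}} - \frac{44453}{34526} = - \frac{89}{-192} - \frac{44453}{34526} = \left(-89\right) \left(- \frac{1}{192}\right) - \frac{44453}{34526} = \frac{89}{192} - \frac{44453}{34526} = - \frac{2731081}{3314496}$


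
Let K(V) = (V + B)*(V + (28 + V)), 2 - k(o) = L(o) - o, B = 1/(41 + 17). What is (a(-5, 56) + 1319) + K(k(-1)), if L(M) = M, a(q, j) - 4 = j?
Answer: 41863/29 ≈ 1443.6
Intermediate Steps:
a(q, j) = 4 + j
B = 1/58 ≈ 0.017241
k(o) = 2 (k(o) = 2 - (o - o) = 2 - 1*0 = 2 + 0 = 2)
K(V) = (28 + 2*V)*(1/58 + V) (K(V) = (V + 1/58)*(V + (28 + V)) = (1/58 + V)*(28 + 2*V) = (28 + 2*V)*(1/58 + V))
(a(-5, 56) + 1319) + K(k(-1)) = ((4 + 56) + 1319) + (14/29 + 2*2² + (813/29)*2) = (60 + 1319) + (14/29 + 2*4 + 1626/29) = 1379 + (14/29 + 8 + 1626/29) = 1379 + 1872/29 = 41863/29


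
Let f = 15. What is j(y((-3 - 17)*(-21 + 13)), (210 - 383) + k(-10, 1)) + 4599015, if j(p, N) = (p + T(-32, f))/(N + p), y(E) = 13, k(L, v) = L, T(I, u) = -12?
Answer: 781832549/170 ≈ 4.5990e+6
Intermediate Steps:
j(p, N) = (-12 + p)/(N + p) (j(p, N) = (p - 12)/(N + p) = (-12 + p)/(N + p))
j(y((-3 - 17)*(-21 + 13)), (210 - 383) + k(-10, 1)) + 4599015 = (-12 + 13)/(((210 - 383) - 10) + 13) + 4599015 = 1/((-173 - 10) + 13) + 4599015 = 1/(-183 + 13) + 4599015 = 1/(-170) + 4599015 = -1/170*1 + 4599015 = -1/170 + 4599015 = 781832549/170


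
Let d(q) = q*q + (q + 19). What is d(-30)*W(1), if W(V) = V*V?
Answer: 889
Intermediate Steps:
W(V) = V²
d(q) = 19 + q + q² (d(q) = q² + (19 + q) = 19 + q + q²)
d(-30)*W(1) = (19 - 30 + (-30)²)*1² = (19 - 30 + 900)*1 = 889*1 = 889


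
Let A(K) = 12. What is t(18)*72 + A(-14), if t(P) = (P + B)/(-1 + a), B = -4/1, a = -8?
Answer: -100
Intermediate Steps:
B = -4 (B = -4*1 = -4)
t(P) = 4/9 - P/9 (t(P) = (P - 4)/(-1 - 8) = (-4 + P)/(-9) = (-4 + P)*(-⅑) = 4/9 - P/9)
t(18)*72 + A(-14) = (4/9 - ⅑*18)*72 + 12 = (4/9 - 2)*72 + 12 = -14/9*72 + 12 = -112 + 12 = -100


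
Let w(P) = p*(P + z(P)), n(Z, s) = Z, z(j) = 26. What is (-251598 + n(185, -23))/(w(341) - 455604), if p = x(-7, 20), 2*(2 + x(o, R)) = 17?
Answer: 502826/906437 ≈ 0.55473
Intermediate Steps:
x(o, R) = 13/2 (x(o, R) = -2 + (1/2)*17 = -2 + 17/2 = 13/2)
p = 13/2 ≈ 6.5000
w(P) = 169 + 13*P/2 (w(P) = 13*(P + 26)/2 = 13*(26 + P)/2 = 169 + 13*P/2)
(-251598 + n(185, -23))/(w(341) - 455604) = (-251598 + 185)/((169 + (13/2)*341) - 455604) = -251413/((169 + 4433/2) - 455604) = -251413/(4771/2 - 455604) = -251413/(-906437/2) = -251413*(-2/906437) = 502826/906437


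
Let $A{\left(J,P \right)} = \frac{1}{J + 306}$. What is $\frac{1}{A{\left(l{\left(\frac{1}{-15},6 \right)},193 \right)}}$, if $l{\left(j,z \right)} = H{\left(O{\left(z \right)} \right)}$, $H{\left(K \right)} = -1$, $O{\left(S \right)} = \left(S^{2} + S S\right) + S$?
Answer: $305$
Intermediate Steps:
$O{\left(S \right)} = S + 2 S^{2}$ ($O{\left(S \right)} = \left(S^{2} + S^{2}\right) + S = 2 S^{2} + S = S + 2 S^{2}$)
$l{\left(j,z \right)} = -1$
$A{\left(J,P \right)} = \frac{1}{306 + J}$
$\frac{1}{A{\left(l{\left(\frac{1}{-15},6 \right)},193 \right)}} = \frac{1}{\frac{1}{306 - 1}} = \frac{1}{\frac{1}{305}} = 305$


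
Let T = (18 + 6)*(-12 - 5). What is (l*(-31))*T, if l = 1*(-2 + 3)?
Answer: 12648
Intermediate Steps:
l = 1 (l = 1*1 = 1)
T = -408 (T = 24*(-17) = -408)
(l*(-31))*T = (1*(-31))*(-408) = -31*(-408) = 12648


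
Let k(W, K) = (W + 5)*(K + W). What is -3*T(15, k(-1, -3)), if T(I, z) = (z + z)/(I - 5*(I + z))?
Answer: 24/5 ≈ 4.8000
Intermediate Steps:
k(W, K) = (5 + W)*(K + W)
T(I, z) = 2*z/(-5*z - 4*I) (T(I, z) = (2*z)/(I + (-5*I - 5*z)) = (2*z)/(-5*z - 4*I) = 2*z/(-5*z - 4*I))
-3*T(15, k(-1, -3)) = -(-6)*((-1)² + 5*(-3) + 5*(-1) - 3*(-1))/(4*15 + 5*((-1)² + 5*(-3) + 5*(-1) - 3*(-1))) = -(-6)*(1 - 15 - 5 + 3)/(60 + 5*(1 - 15 - 5 + 3)) = -(-6)*(-16)/(60 + 5*(-16)) = -(-6)*(-16)/(60 - 80) = -(-6)*(-16)/(-20) = -(-6)*(-16)*(-1)/20 = -3*(-8/5) = 24/5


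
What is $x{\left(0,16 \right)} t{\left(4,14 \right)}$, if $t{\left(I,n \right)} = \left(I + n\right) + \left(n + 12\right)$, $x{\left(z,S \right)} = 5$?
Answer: $220$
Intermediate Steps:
$t{\left(I,n \right)} = 12 + I + 2 n$ ($t{\left(I,n \right)} = \left(I + n\right) + \left(12 + n\right) = 12 + I + 2 n$)
$x{\left(0,16 \right)} t{\left(4,14 \right)} = 5 \left(12 + 4 + 2 \cdot 14\right) = 5 \left(12 + 4 + 28\right) = 5 \cdot 44 = 220$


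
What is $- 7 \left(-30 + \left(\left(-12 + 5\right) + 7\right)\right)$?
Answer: $210$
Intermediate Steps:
$- 7 \left(-30 + \left(\left(-12 + 5\right) + 7\right)\right) = - 7 \left(-30 + \left(-7 + 7\right)\right) = - 7 \left(-30 + 0\right) = \left(-7\right) \left(-30\right) = 210$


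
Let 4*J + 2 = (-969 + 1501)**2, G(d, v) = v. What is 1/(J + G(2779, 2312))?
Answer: 2/146135 ≈ 1.3686e-5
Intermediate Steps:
J = 141511/2 (J = -1/2 + (-969 + 1501)**2/4 = -1/2 + (1/4)*532**2 = -1/2 + (1/4)*283024 = -1/2 + 70756 = 141511/2 ≈ 70756.)
1/(J + G(2779, 2312)) = 1/(141511/2 + 2312) = 1/(146135/2) = 2/146135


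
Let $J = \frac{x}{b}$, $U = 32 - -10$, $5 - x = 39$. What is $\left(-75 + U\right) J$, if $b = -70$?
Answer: $- \frac{561}{35} \approx -16.029$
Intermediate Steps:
$x = -34$ ($x = 5 - 39 = -34$)
$U = 42$ ($U = 32 + 10 = 42$)
$J = \frac{17}{35}$ ($J = - \frac{34}{-70} = \left(-34\right) \left(- \frac{1}{70}\right) = \frac{17}{35} \approx 0.48571$)
$\left(-75 + U\right) J = \left(-75 + 42\right) \frac{17}{35} = \left(-33\right) \frac{17}{35} = - \frac{561}{35}$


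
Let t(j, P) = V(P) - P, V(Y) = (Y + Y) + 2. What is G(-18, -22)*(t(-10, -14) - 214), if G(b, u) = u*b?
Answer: -89496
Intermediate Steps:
G(b, u) = b*u
V(Y) = 2 + 2*Y (V(Y) = 2*Y + 2 = 2 + 2*Y)
t(j, P) = 2 + P (t(j, P) = (2 + 2*P) - P = 2 + P)
G(-18, -22)*(t(-10, -14) - 214) = (-18*(-22))*((2 - 14) - 214) = 396*(-12 - 214) = 396*(-226) = -89496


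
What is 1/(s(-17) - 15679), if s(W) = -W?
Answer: -1/15662 ≈ -6.3849e-5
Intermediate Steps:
1/(s(-17) - 15679) = 1/(-1*(-17) - 15679) = 1/(17 - 15679) = 1/(-15662) = -1/15662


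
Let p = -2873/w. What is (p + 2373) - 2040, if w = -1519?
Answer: 508700/1519 ≈ 334.89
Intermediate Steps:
p = 2873/1519 (p = -2873/(-1519) = -2873*(-1/1519) = 2873/1519 ≈ 1.8914)
(p + 2373) - 2040 = (2873/1519 + 2373) - 2040 = 3607460/1519 - 2040 = 508700/1519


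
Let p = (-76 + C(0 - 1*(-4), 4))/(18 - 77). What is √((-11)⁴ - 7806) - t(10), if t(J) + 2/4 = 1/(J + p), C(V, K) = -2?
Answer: 275/668 + √6835 ≈ 83.086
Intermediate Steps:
p = 78/59 (p = (-76 - 2)/(18 - 77) = -78/(-59) = -78*(-1/59) = 78/59 ≈ 1.3220)
t(J) = -½ + 1/(78/59 + J) (t(J) = -½ + 1/(J + 78/59) = -½ + 1/(78/59 + J))
√((-11)⁴ - 7806) - t(10) = √((-11)⁴ - 7806) - (40 - 59*10)/(2*(78 + 59*10)) = √(14641 - 7806) - (40 - 590)/(2*(78 + 590)) = √6835 - (-550)/(2*668) = √6835 - 1*(-275/668) = √6835 + 275/668 = 275/668 + √6835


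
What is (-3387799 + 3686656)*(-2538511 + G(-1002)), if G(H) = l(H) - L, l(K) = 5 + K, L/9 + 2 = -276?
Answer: -758202002142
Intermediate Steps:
L = -2502 (L = -18 + 9*(-276) = -18 - 2484 = -2502)
G(H) = 2507 + H (G(H) = (5 + H) - 1*(-2502) = (5 + H) + 2502 = 2507 + H)
(-3387799 + 3686656)*(-2538511 + G(-1002)) = (-3387799 + 3686656)*(-2538511 + (2507 - 1002)) = 298857*(-2538511 + 1505) = 298857*(-2537006) = -758202002142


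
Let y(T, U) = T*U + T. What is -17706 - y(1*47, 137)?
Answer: -24192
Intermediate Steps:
y(T, U) = T + T*U
-17706 - y(1*47, 137) = -17706 - 1*47*(1 + 137) = -17706 - 47*138 = -17706 - 1*6486 = -17706 - 6486 = -24192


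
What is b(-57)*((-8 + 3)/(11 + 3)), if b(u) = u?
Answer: 285/14 ≈ 20.357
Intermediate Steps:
b(-57)*((-8 + 3)/(11 + 3)) = -57*(-8 + 3)/(11 + 3) = -(-285)/14 = -57*(-5/14) = 285/14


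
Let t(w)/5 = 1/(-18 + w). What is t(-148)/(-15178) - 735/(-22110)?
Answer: 61732611/1856906876 ≈ 0.033245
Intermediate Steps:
t(w) = 5/(-18 + w)
t(-148)/(-15178) - 735/(-22110) = (5/(-18 - 148))/(-15178) - 735/(-22110) = (5/(-166))*(-1/15178) - 735*(-1/22110) = (5*(-1/166))*(-1/15178) + 49/1474 = -5/166*(-1/15178) + 49/1474 = 5/2519548 + 49/1474 = 61732611/1856906876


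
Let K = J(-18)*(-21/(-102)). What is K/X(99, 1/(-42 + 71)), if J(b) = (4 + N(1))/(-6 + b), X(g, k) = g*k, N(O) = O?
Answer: -1015/80784 ≈ -0.012564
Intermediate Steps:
J(b) = 5/(-6 + b) (J(b) = (4 + 1)/(-6 + b) = 5/(-6 + b))
K = -35/816 (K = (5/(-6 - 18))*(-21/(-102)) = (5/(-24))*(-21*(-1/102)) = (5*(-1/24))*(7/34) = -5/24*7/34 = -35/816 ≈ -0.042892)
K/X(99, 1/(-42 + 71)) = -35/(816*(99/(-42 + 71))) = -35/(816*(99/29)) = -35/(816*(99*(1/29))) = -35/(816*99/29) = -35/816*29/99 = -1015/80784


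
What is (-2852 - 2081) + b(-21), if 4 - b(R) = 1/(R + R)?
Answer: -207017/42 ≈ -4929.0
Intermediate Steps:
b(R) = 4 - 1/(2*R) (b(R) = 4 - 1/(R + R) = 4 - 1/(2*R))
(-2852 - 2081) + b(-21) = (-2852 - 2081) + (4 - 1/2/(-21)) = -4933 + (4 - 1/2*(-1/21)) = -4933 + (4 + 1/42) = -4933 + 169/42 = -207017/42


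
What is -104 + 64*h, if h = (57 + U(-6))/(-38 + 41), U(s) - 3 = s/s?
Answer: 3592/3 ≈ 1197.3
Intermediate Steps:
U(s) = 4 (U(s) = 3 + s/s = 3 + 1 = 4)
h = 61/3 (h = (57 + 4)/(-38 + 41) = 61/3 ≈ 20.333)
-104 + 64*h = -104 + 64*(61/3) = -104 + 3904/3 = 3592/3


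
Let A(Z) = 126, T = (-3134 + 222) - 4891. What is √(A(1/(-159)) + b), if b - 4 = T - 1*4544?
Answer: I*√12217 ≈ 110.53*I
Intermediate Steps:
T = -7803 (T = -2912 - 4891 = -7803)
b = -12343 (b = 4 + (-7803 - 1*4544) = 4 + (-7803 - 4544) = 4 - 12347 = -12343)
√(A(1/(-159)) + b) = √(126 - 12343) = √(-12217) = I*√12217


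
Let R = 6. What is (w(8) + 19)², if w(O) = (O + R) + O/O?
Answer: 1156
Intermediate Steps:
w(O) = 7 + O (w(O) = (O + 6) + O/O = (6 + O) + 1 = 7 + O)
(w(8) + 19)² = ((7 + 8) + 19)² = (15 + 19)² = 34² = 1156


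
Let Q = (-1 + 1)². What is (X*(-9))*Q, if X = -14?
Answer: 0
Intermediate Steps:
Q = 0 (Q = 0² = 0)
(X*(-9))*Q = -14*(-9)*0 = 126*0 = 0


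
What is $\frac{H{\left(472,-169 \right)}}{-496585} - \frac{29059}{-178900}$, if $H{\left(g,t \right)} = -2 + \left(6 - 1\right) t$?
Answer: $\frac{2916358363}{17767811300} \approx 0.16414$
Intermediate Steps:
$H{\left(g,t \right)} = -2 + 5 t$
$\frac{H{\left(472,-169 \right)}}{-496585} - \frac{29059}{-178900} = \frac{-2 + 5 \left(-169\right)}{-496585} - \frac{29059}{-178900} = \left(-2 - 845\right) \left(- \frac{1}{496585}\right) - - \frac{29059}{178900} = \left(-847\right) \left(- \frac{1}{496585}\right) + \frac{29059}{178900} = \frac{847}{496585} + \frac{29059}{178900} = \frac{2916358363}{17767811300}$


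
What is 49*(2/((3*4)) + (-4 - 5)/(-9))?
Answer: 343/6 ≈ 57.167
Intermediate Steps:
49*(2/((3*4)) + (-4 - 5)/(-9)) = 49*(2/12 - 9*(-1/9)) = 49*(2*(1/12) + 1) = 49*(1/6 + 1) = 49*(7/6) = 343/6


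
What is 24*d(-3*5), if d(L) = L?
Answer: -360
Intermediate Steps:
24*d(-3*5) = 24*(-3*5) = 24*(-15) = -360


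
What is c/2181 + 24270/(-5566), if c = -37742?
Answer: -131502421/6069723 ≈ -21.665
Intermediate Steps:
c/2181 + 24270/(-5566) = -37742/2181 + 24270/(-5566) = -37742*1/2181 + 24270*(-1/5566) = -37742/2181 - 12135/2783 = -131502421/6069723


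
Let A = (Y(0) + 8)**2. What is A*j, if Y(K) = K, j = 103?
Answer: 6592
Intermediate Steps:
A = 64 (A = (0 + 8)**2 = 8**2 = 64)
A*j = 64*103 = 6592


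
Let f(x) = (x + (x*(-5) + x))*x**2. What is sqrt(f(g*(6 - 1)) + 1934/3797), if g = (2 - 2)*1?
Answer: sqrt(7343398)/3797 ≈ 0.71369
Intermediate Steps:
g = 0 (g = 0*1 = 0)
f(x) = -3*x**3 (f(x) = (x + (-5*x + x))*x**2 = (x - 4*x)*x**2 = (-3*x)*x**2 = -3*x**3)
sqrt(f(g*(6 - 1)) + 1934/3797) = sqrt(-3*(0*(6 - 1))**3 + 1934/3797) = sqrt(-3*(0*5)**3 + 1934*(1/3797)) = sqrt(-3*0**3 + 1934/3797) = sqrt(-3*0 + 1934/3797) = sqrt(0 + 1934/3797) = sqrt(1934/3797) = sqrt(7343398)/3797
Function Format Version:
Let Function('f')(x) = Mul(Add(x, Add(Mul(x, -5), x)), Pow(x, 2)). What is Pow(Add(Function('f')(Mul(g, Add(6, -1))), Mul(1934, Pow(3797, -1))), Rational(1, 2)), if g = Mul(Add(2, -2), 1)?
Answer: Mul(Rational(1, 3797), Pow(7343398, Rational(1, 2))) ≈ 0.71369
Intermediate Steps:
g = 0 (g = Mul(0, 1) = 0)
Function('f')(x) = Mul(-3, Pow(x, 3)) (Function('f')(x) = Mul(Add(x, Add(Mul(-5, x), x)), Pow(x, 2)) = Mul(Add(x, Mul(-4, x)), Pow(x, 2)) = Mul(Mul(-3, x), Pow(x, 2)) = Mul(-3, Pow(x, 3)))
Pow(Add(Function('f')(Mul(g, Add(6, -1))), Mul(1934, Pow(3797, -1))), Rational(1, 2)) = Pow(Add(Mul(-3, Pow(Mul(0, Add(6, -1)), 3)), Mul(1934, Pow(3797, -1))), Rational(1, 2)) = Pow(Add(Mul(-3, Pow(Mul(0, 5), 3)), Mul(1934, Rational(1, 3797))), Rational(1, 2)) = Pow(Add(Mul(-3, Pow(0, 3)), Rational(1934, 3797)), Rational(1, 2)) = Pow(Add(Mul(-3, 0), Rational(1934, 3797)), Rational(1, 2)) = Pow(Add(0, Rational(1934, 3797)), Rational(1, 2)) = Pow(Rational(1934, 3797), Rational(1, 2)) = Mul(Rational(1, 3797), Pow(7343398, Rational(1, 2)))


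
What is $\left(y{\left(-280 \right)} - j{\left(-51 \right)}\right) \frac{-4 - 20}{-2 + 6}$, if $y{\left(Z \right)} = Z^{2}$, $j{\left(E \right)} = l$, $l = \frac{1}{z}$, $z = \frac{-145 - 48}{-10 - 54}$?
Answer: $- \frac{90786816}{193} \approx -4.704 \cdot 10^{5}$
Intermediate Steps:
$z = \frac{193}{64}$ ($z = - \frac{193}{-64} = \left(-193\right) \left(- \frac{1}{64}\right) = \frac{193}{64} \approx 3.0156$)
$l = \frac{64}{193}$ ($l = \frac{1}{\frac{193}{64}} = \frac{64}{193} \approx 0.33161$)
$j{\left(E \right)} = \frac{64}{193}$
$\left(y{\left(-280 \right)} - j{\left(-51 \right)}\right) \frac{-4 - 20}{-2 + 6} = \left(\left(-280\right)^{2} - \frac{64}{193}\right) \frac{-4 - 20}{-2 + 6} = \left(78400 - \frac{64}{193}\right) \left(- \frac{24}{4}\right) = \frac{15131136 \left(\left(-24\right) \frac{1}{4}\right)}{193} = \frac{15131136}{193} \left(-6\right) = - \frac{90786816}{193}$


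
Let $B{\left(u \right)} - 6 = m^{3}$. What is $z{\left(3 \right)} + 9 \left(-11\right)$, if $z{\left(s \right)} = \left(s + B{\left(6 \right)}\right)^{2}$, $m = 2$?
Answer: $190$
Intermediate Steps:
$B{\left(u \right)} = 14$ ($B{\left(u \right)} = 6 + 2^{3} = 6 + 8 = 14$)
$z{\left(s \right)} = \left(14 + s\right)^{2}$ ($z{\left(s \right)} = \left(s + 14\right)^{2} = \left(14 + s\right)^{2}$)
$z{\left(3 \right)} + 9 \left(-11\right) = \left(14 + 3\right)^{2} + 9 \left(-11\right) = 17^{2} - 99 = 289 - 99 = 190$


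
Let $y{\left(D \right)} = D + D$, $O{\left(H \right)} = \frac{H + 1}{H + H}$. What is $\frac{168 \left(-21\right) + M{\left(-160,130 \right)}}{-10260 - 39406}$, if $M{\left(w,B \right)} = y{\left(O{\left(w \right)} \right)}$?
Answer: $\frac{564321}{7946560} \approx 0.071015$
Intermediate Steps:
$O{\left(H \right)} = \frac{1 + H}{2 H}$
$y{\left(D \right)} = 2 D$
$M{\left(w,B \right)} = \frac{1 + w}{w}$ ($M{\left(w,B \right)} = 2 \frac{1 + w}{2 w} = \frac{1 + w}{w}$)
$\frac{168 \left(-21\right) + M{\left(-160,130 \right)}}{-10260 - 39406} = \frac{168 \left(-21\right) + \frac{1 - 160}{-160}}{-10260 - 39406} = \frac{-3528 - - \frac{159}{160}}{-49666} = \left(-3528 + \frac{159}{160}\right) \left(- \frac{1}{49666}\right) = \left(- \frac{564321}{160}\right) \left(- \frac{1}{49666}\right) = \frac{564321}{7946560}$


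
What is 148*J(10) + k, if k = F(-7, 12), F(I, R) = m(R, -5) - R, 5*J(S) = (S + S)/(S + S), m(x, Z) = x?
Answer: 148/5 ≈ 29.600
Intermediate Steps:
J(S) = ⅕ (J(S) = ((S + S)/(S + S))/5 = ((2*S)/((2*S)))/5 = ((2*S)*(1/(2*S)))/5 = (⅕)*1 = ⅕)
F(I, R) = 0 (F(I, R) = R - R = 0)
k = 0
148*J(10) + k = 148*(⅕) + 0 = 148/5 + 0 = 148/5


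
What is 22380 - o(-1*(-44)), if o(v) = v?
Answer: 22336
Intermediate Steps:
22380 - o(-1*(-44)) = 22380 - (-1)*(-44) = 22380 - 1*44 = 22380 - 44 = 22336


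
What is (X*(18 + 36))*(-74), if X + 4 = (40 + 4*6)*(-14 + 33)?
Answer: -4843152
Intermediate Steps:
X = 1212 (X = -4 + (40 + 4*6)*(-14 + 33) = -4 + (40 + 24)*19 = -4 + 64*19 = -4 + 1216 = 1212)
(X*(18 + 36))*(-74) = (1212*(18 + 36))*(-74) = (1212*54)*(-74) = 65448*(-74) = -4843152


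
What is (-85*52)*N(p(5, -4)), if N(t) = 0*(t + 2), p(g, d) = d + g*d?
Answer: 0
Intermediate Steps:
p(g, d) = d + d*g
N(t) = 0 (N(t) = 0*(2 + t) = 0)
(-85*52)*N(p(5, -4)) = -85*52*0 = -4420*0 = 0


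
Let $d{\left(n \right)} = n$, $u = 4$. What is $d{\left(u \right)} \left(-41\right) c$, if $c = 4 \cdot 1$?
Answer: $-656$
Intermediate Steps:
$c = 4$
$d{\left(u \right)} \left(-41\right) c = 4 \left(-41\right) 4 = \left(-164\right) 4 = -656$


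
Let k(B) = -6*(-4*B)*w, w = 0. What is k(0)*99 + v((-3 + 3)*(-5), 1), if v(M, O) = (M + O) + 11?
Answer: 12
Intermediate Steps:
k(B) = 0 (k(B) = -6*(-4*B)*0 = -6*0 = 0)
v(M, O) = 11 + M + O
k(0)*99 + v((-3 + 3)*(-5), 1) = 0*99 + (11 + (-3 + 3)*(-5) + 1) = 0 + (11 + 0*(-5) + 1) = 0 + (11 + 0 + 1) = 0 + 12 = 12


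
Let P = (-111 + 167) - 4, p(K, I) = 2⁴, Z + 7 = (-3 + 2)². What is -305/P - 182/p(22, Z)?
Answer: -1793/104 ≈ -17.240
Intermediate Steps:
Z = -6 (Z = -7 + (-3 + 2)² = -7 + (-1)² = -7 + 1 = -6)
p(K, I) = 16
P = 52 (P = 56 - 4 = 52)
-305/P - 182/p(22, Z) = -305/52 - 182/16 = -305*1/52 - 182*1/16 = -305/52 - 91/8 = -1793/104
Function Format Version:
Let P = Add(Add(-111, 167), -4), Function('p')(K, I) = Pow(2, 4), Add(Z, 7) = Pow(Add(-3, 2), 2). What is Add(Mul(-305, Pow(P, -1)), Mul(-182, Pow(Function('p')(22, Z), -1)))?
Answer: Rational(-1793, 104) ≈ -17.240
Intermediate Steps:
Z = -6 (Z = Add(-7, Pow(Add(-3, 2), 2)) = Add(-7, Pow(-1, 2)) = Add(-7, 1) = -6)
Function('p')(K, I) = 16
P = 52 (P = Add(56, -4) = 52)
Add(Mul(-305, Pow(P, -1)), Mul(-182, Pow(Function('p')(22, Z), -1))) = Add(Mul(-305, Pow(52, -1)), Mul(-182, Pow(16, -1))) = Add(Mul(-305, Rational(1, 52)), Mul(-182, Rational(1, 16))) = Add(Rational(-305, 52), Rational(-91, 8)) = Rational(-1793, 104)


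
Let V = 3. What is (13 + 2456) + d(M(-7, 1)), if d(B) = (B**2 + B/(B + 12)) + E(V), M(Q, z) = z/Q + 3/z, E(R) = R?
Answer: 3159973/1274 ≈ 2480.4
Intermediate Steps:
M(Q, z) = 3/z + z/Q
d(B) = 3 + B**2 + B/(12 + B) (d(B) = (B**2 + B/(B + 12)) + 3 = (B**2 + B/(12 + B)) + 3 = 3 + B**2 + B/(12 + B))
(13 + 2456) + d(M(-7, 1)) = (13 + 2456) + (36 + (3/1 + 1/(-7))**3 + 4*(3/1 + 1/(-7)) + 12*(3/1 + 1/(-7))**2)/(12 + (3/1 + 1/(-7))) = 2469 + (36 + (3*1 + 1*(-1/7))**3 + 4*(3*1 + 1*(-1/7)) + 12*(3*1 + 1*(-1/7))**2)/(12 + (3*1 + 1*(-1/7))) = 2469 + (36 + (3 - 1/7)**3 + 4*(3 - 1/7) + 12*(3 - 1/7)**2)/(12 + (3 - 1/7)) = 2469 + (36 + (20/7)**3 + 4*(20/7) + 12*(20/7)**2)/(12 + 20/7) = 2469 + (36 + 8000/343 + 80/7 + 12*(400/49))/(104/7) = 2469 + 7*(36 + 8000/343 + 80/7 + 4800/49)/104 = 2469 + (7/104)*(57868/343) = 2469 + 14467/1274 = 3159973/1274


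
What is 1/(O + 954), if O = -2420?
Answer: -1/1466 ≈ -0.00068213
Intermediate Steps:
1/(O + 954) = 1/(-2420 + 954) = 1/(-1466) = -1/1466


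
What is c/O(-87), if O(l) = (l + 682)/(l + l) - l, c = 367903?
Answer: 64015122/14543 ≈ 4401.8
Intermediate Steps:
O(l) = -l + (682 + l)/(2*l) (O(l) = (682 + l)/((2*l)) - l = (682 + l)*(1/(2*l)) - l = (682 + l)/(2*l) - l = -l + (682 + l)/(2*l))
c/O(-87) = 367903/(½ - 1*(-87) + 341/(-87)) = 367903/(½ + 87 + 341*(-1/87)) = 367903/(½ + 87 - 341/87) = 367903/(14543/174) = 367903*(174/14543) = 64015122/14543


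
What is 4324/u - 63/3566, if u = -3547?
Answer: -15642845/12648602 ≈ -1.2367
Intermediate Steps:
4324/u - 63/3566 = 4324/(-3547) - 63/3566 = 4324*(-1/3547) - 63*1/3566 = -4324/3547 - 63/3566 = -15642845/12648602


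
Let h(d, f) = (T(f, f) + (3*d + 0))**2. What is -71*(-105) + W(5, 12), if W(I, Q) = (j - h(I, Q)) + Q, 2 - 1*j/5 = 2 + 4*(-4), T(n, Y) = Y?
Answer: 6818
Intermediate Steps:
h(d, f) = (f + 3*d)**2 (h(d, f) = (f + (3*d + 0))**2 = (f + 3*d)**2)
j = 80 (j = 10 - 5*(2 + 4*(-4)) = 10 - 5*(2 - 16) = 10 - 5*(-14) = 10 + 70 = 80)
W(I, Q) = 80 + Q - (Q + 3*I)**2 (W(I, Q) = (80 - (Q + 3*I)**2) + Q = 80 + Q - (Q + 3*I)**2)
-71*(-105) + W(5, 12) = -71*(-105) + (80 + 12 - (12 + 3*5)**2) = 7455 + (80 + 12 - (12 + 15)**2) = 7455 + (80 + 12 - 1*27**2) = 7455 + (80 + 12 - 1*729) = 7455 + (80 + 12 - 729) = 7455 - 637 = 6818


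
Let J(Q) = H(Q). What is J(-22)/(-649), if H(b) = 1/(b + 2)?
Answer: 1/12980 ≈ 7.7042e-5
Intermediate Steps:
H(b) = 1/(2 + b)
J(Q) = 1/(2 + Q)
J(-22)/(-649) = 1/((2 - 22)*(-649)) = -1/649/(-20) = -1/20*(-1/649) = 1/12980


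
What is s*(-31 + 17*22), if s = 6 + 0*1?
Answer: 2058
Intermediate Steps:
s = 6 (s = 6 + 0 = 6)
s*(-31 + 17*22) = 6*(-31 + 17*22) = 6*(-31 + 374) = 6*343 = 2058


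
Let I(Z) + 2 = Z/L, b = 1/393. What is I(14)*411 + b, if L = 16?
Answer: -1453699/3144 ≈ -462.37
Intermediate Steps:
b = 1/393 ≈ 0.0025445
I(Z) = -2 + Z/16
I(14)*411 + b = (-2 + (1/16)*14)*411 + 1/393 = (-2 + 7/8)*411 + 1/393 = -9/8*411 + 1/393 = -3699/8 + 1/393 = -1453699/3144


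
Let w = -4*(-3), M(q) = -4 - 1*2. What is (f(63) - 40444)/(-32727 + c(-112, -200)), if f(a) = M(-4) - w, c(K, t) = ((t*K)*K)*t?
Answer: -40462/501727273 ≈ -8.0645e-5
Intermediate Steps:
M(q) = -6 (M(q) = -4 - 2 = -6)
w = 12
c(K, t) = K**2*t**2 (c(K, t) = ((K*t)*K)*t = (t*K**2)*t = K**2*t**2)
f(a) = -18 (f(a) = -6 - 1*12 = -6 - 12 = -18)
(f(63) - 40444)/(-32727 + c(-112, -200)) = (-18 - 40444)/(-32727 + (-112)**2*(-200)**2) = -40462/(-32727 + 12544*40000) = -40462/(-32727 + 501760000) = -40462/501727273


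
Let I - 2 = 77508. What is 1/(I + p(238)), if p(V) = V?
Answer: 1/77748 ≈ 1.2862e-5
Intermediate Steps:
I = 77510 (I = 2 + 77508 = 77510)
1/(I + p(238)) = 1/(77510 + 238) = 1/77748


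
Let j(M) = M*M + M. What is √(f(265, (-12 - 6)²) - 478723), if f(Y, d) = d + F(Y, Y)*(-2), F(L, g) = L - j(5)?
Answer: I*√478869 ≈ 692.0*I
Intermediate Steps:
j(M) = M + M² (j(M) = M² + M = M + M²)
F(L, g) = -30 + L (F(L, g) = L - 5*(1 + 5) = L - 5*6 = L - 1*30 = L - 30 = -30 + L)
f(Y, d) = 60 + d - 2*Y (f(Y, d) = d + (-30 + Y)*(-2) = d + (60 - 2*Y) = 60 + d - 2*Y)
√(f(265, (-12 - 6)²) - 478723) = √((60 + (-12 - 6)² - 2*265) - 478723) = √((60 + (-18)² - 530) - 478723) = √((60 + 324 - 530) - 478723) = √(-146 - 478723) = √(-478869) = I*√478869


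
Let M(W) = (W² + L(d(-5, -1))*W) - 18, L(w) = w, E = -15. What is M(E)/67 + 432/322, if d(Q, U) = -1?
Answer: 50214/10787 ≈ 4.6550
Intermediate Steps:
M(W) = -18 + W² - W (M(W) = (W² - W) - 18 = -18 + W² - W)
M(E)/67 + 432/322 = (-18 + (-15)² - 1*(-15))/67 + 432/322 = (-18 + 225 + 15)*(1/67) + 432*(1/322) = 222*(1/67) + 216/161 = 222/67 + 216/161 = 50214/10787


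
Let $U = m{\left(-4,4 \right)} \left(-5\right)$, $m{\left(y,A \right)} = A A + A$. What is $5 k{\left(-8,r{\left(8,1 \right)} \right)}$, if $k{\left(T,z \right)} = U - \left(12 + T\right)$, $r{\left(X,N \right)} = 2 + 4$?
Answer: $-520$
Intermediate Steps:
$m{\left(y,A \right)} = A + A^{2}$ ($m{\left(y,A \right)} = A^{2} + A = A + A^{2}$)
$U = -100$ ($U = 4 \left(1 + 4\right) \left(-5\right) = 4 \cdot 5 \left(-5\right) = 20 \left(-5\right) = -100$)
$r{\left(X,N \right)} = 6$
$k{\left(T,z \right)} = -112 - T$ ($k{\left(T,z \right)} = -100 - \left(12 + T\right) = -112 - T$)
$5 k{\left(-8,r{\left(8,1 \right)} \right)} = 5 \left(-112 - -8\right) = 5 \left(-112 + 8\right) = 5 \left(-104\right) = -520$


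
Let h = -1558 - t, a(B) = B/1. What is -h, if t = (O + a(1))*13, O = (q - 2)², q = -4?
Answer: 2039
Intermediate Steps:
a(B) = B (a(B) = B*1 = B)
O = 36 (O = (-4 - 2)² = (-6)² = 36)
t = 481 (t = (36 + 1)*13 = 37*13 = 481)
h = -2039 (h = -1558 - 1*481 = -1558 - 481 = -2039)
-h = -1*(-2039) = 2039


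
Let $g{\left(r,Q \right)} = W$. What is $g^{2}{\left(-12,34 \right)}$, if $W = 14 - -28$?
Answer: $1764$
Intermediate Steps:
$W = 42$ ($W = 14 + 28 = 42$)
$g{\left(r,Q \right)} = 42$
$g^{2}{\left(-12,34 \right)} = 42^{2} = 1764$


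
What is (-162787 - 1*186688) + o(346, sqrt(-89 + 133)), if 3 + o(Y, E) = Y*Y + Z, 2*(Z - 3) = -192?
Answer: -229855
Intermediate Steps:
Z = -93 (Z = 3 + (1/2)*(-192) = 3 - 96 = -93)
o(Y, E) = -96 + Y**2 (o(Y, E) = -3 + (Y*Y - 93) = -3 + (Y**2 - 93) = -3 + (-93 + Y**2) = -96 + Y**2)
(-162787 - 1*186688) + o(346, sqrt(-89 + 133)) = (-162787 - 1*186688) + (-96 + 346**2) = (-162787 - 186688) + (-96 + 119716) = -349475 + 119620 = -229855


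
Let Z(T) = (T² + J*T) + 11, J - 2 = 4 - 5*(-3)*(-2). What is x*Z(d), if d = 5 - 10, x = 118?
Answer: 18408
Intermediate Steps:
d = -5
J = -24 (J = 2 + (4 - 5*(-3)*(-2)) = 2 + (4 + 15*(-2)) = 2 + (4 - 30) = 2 - 26 = -24)
Z(T) = 11 + T² - 24*T (Z(T) = (T² - 24*T) + 11 = 11 + T² - 24*T)
x*Z(d) = 118*(11 + (-5)² - 24*(-5)) = 118*(11 + 25 + 120) = 118*156 = 18408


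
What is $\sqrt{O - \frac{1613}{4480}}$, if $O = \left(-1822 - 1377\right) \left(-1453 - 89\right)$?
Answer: $\frac{\sqrt{1546944155890}}{560} \approx 2221.0$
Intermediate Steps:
$O = 4932858$ ($O = \left(-3199\right) \left(-1542\right) = 4932858$)
$\sqrt{O - \frac{1613}{4480}} = \sqrt{4932858 - \frac{1613}{4480}} = \sqrt{\frac{22099202227}{4480}} = \frac{\sqrt{1546944155890}}{560}$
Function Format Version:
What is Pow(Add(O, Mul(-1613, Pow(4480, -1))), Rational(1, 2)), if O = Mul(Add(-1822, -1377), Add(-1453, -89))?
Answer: Mul(Rational(1, 560), Pow(1546944155890, Rational(1, 2))) ≈ 2221.0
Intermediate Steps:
O = 4932858 (O = Mul(-3199, -1542) = 4932858)
Pow(Add(O, Mul(-1613, Pow(4480, -1))), Rational(1, 2)) = Pow(Add(4932858, Mul(-1613, Pow(4480, -1))), Rational(1, 2)) = Pow(Add(4932858, Mul(-1613, Rational(1, 4480))), Rational(1, 2)) = Pow(Add(4932858, Rational(-1613, 4480)), Rational(1, 2)) = Pow(Rational(22099202227, 4480), Rational(1, 2)) = Mul(Rational(1, 560), Pow(1546944155890, Rational(1, 2)))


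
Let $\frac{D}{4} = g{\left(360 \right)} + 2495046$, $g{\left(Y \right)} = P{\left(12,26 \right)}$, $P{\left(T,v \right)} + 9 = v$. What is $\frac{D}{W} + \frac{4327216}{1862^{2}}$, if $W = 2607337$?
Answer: $\frac{11471120799720}{2259938025457} \approx 5.0759$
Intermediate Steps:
$P{\left(T,v \right)} = -9 + v$
$g{\left(Y \right)} = 17$ ($g{\left(Y \right)} = -9 + 26 = 17$)
$D = 9980252$ ($D = 4 \left(17 + 2495046\right) = 4 \cdot 2495063 = 9980252$)
$\frac{D}{W} + \frac{4327216}{1862^{2}} = \frac{9980252}{2607337} + \frac{4327216}{1862^{2}} = 9980252 \cdot \frac{1}{2607337} + \frac{4327216}{3467044} = \frac{9980252}{2607337} + 4327216 \cdot \frac{1}{3467044} = \frac{9980252}{2607337} + \frac{1081804}{866761} = \frac{11471120799720}{2259938025457}$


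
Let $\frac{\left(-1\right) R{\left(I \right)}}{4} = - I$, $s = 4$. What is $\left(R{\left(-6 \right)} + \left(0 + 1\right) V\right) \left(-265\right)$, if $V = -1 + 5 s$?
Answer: $1325$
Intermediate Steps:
$V = 19$ ($V = -1 + 5 \cdot 4 = -1 + 20 = 19$)
$R{\left(I \right)} = 4 I$ ($R{\left(I \right)} = - 4 \left(- I\right) = 4 I$)
$\left(R{\left(-6 \right)} + \left(0 + 1\right) V\right) \left(-265\right) = \left(4 \left(-6\right) + \left(0 + 1\right) 19\right) \left(-265\right) = \left(-24 + 1 \cdot 19\right) \left(-265\right) = \left(-24 + 19\right) \left(-265\right) = \left(-5\right) \left(-265\right) = 1325$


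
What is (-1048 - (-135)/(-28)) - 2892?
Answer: -110455/28 ≈ -3944.8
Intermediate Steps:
(-1048 - (-135)/(-28)) - 2892 = (-1048 - (-135)*(-1)/28) - 2892 = (-1048 - 27*5/28) - 2892 = (-1048 - 135/28) - 2892 = -29479/28 - 2892 = -110455/28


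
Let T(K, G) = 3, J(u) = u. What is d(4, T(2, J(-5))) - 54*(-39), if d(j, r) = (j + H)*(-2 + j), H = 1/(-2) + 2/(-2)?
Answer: 2111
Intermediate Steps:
H = -3/2 (H = 1*(-1/2) + 2*(-1/2) = -1/2 - 1 = -3/2 ≈ -1.5000)
d(j, r) = (-2 + j)*(-3/2 + j) (d(j, r) = (j - 3/2)*(-2 + j) = (-3/2 + j)*(-2 + j) = (-2 + j)*(-3/2 + j))
d(4, T(2, J(-5))) - 54*(-39) = (3 + 4**2 - 7/2*4) - 54*(-39) = (3 + 16 - 14) + 2106 = 5 + 2106 = 2111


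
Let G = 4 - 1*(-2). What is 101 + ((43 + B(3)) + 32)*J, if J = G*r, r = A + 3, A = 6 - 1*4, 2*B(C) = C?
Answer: 2396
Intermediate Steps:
B(C) = C/2
A = 2 (A = 6 - 4 = 2)
r = 5 (r = 2 + 3 = 5)
G = 6 (G = 4 + 2 = 6)
J = 30 (J = 6*5 = 30)
101 + ((43 + B(3)) + 32)*J = 101 + ((43 + (1/2)*3) + 32)*30 = 101 + ((43 + 3/2) + 32)*30 = 101 + (89/2 + 32)*30 = 101 + (153/2)*30 = 101 + 2295 = 2396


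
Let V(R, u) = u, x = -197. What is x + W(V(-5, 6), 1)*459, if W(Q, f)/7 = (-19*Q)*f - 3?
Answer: -376118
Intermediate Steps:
W(Q, f) = -21 - 133*Q*f (W(Q, f) = 7*((-19*Q)*f - 3) = 7*(-19*Q*f - 3) = 7*(-3 - 19*Q*f) = -21 - 133*Q*f)
x + W(V(-5, 6), 1)*459 = -197 + (-21 - 133*6*1)*459 = -197 + (-21 - 798)*459 = -197 - 819*459 = -197 - 375921 = -376118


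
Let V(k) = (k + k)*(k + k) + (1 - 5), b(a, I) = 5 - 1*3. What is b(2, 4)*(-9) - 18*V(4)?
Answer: -1098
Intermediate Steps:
b(a, I) = 2 (b(a, I) = 5 - 3 = 2)
V(k) = -4 + 4*k² (V(k) = (2*k)*(2*k) - 4 = 4*k² - 4 = -4 + 4*k²)
b(2, 4)*(-9) - 18*V(4) = 2*(-9) - 18*(-4 + 4*4²) = -18 - 18*(-4 + 4*16) = -18 - 18*(-4 + 64) = -18 - 18*60 = -18 - 1080 = -1098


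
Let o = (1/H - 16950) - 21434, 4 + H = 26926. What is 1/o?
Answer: -26922/1033374047 ≈ -2.6053e-5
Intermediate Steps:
H = 26922 (H = -4 + 26926 = 26922)
o = -1033374047/26922 (o = (1/26922 - 16950) - 21434 = -456327899/26922 - 21434 = -1033374047/26922 ≈ -38384.)
1/o = 1/(-1033374047/26922) = -26922/1033374047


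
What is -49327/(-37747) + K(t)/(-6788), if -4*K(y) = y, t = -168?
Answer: 166623151/128113318 ≈ 1.3006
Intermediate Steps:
K(y) = -y/4
-49327/(-37747) + K(t)/(-6788) = -49327/(-37747) - 1/4*(-168)/(-6788) = -49327*(-1/37747) + 42*(-1/6788) = 49327/37747 - 21/3394 = 166623151/128113318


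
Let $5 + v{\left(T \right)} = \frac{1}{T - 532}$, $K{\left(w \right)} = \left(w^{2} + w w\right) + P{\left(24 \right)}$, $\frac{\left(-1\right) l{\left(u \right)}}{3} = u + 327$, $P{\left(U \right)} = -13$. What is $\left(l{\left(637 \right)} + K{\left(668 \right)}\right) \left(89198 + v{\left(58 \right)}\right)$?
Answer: $\frac{37607637281183}{474} \approx 7.9341 \cdot 10^{10}$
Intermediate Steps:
$l{\left(u \right)} = -981 - 3 u$ ($l{\left(u \right)} = - 3 \left(u + 327\right) = - 3 \left(327 + u\right) = -981 - 3 u$)
$K{\left(w \right)} = -13 + 2 w^{2}$ ($K{\left(w \right)} = \left(w^{2} + w w\right) - 13 = \left(w^{2} + w^{2}\right) - 13 = 2 w^{2} - 13 = -13 + 2 w^{2}$)
$v{\left(T \right)} = -5 + \frac{1}{-532 + T}$ ($v{\left(T \right)} = -5 + \frac{1}{T - 532} = -5 + \frac{1}{-532 + T}$)
$\left(l{\left(637 \right)} + K{\left(668 \right)}\right) \left(89198 + v{\left(58 \right)}\right) = \left(\left(-981 - 1911\right) - \left(13 - 2 \cdot 668^{2}\right)\right) \left(89198 + \frac{2661 - 290}{-532 + 58}\right) = \left(\left(-981 - 1911\right) + \left(-13 + 2 \cdot 446224\right)\right) \left(89198 + \frac{2661 - 290}{-474}\right) = \left(-2892 + \left(-13 + 892448\right)\right) \left(89198 - \frac{2371}{474}\right) = \left(-2892 + 892435\right) \left(89198 - \frac{2371}{474}\right) = 889543 \cdot \frac{42277481}{474} = \frac{37607637281183}{474}$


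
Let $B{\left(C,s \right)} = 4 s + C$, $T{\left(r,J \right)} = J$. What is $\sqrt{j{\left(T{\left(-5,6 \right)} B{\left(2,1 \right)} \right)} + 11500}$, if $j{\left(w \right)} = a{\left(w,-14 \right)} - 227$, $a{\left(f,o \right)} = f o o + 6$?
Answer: $\sqrt{18335} \approx 135.41$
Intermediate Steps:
$a{\left(f,o \right)} = 6 + f o^{2}$ ($a{\left(f,o \right)} = f o^{2} + 6 = 6 + f o^{2}$)
$B{\left(C,s \right)} = C + 4 s$
$j{\left(w \right)} = -221 + 196 w$ ($j{\left(w \right)} = \left(6 + w \left(-14\right)^{2}\right) - 227 = \left(6 + w 196\right) - 227 = \left(6 + 196 w\right) - 227 = -221 + 196 w$)
$\sqrt{j{\left(T{\left(-5,6 \right)} B{\left(2,1 \right)} \right)} + 11500} = \sqrt{\left(-221 + 196 \cdot 6 \left(2 + 4 \cdot 1\right)\right) + 11500} = \sqrt{\left(-221 + 196 \cdot 6 \left(2 + 4\right)\right) + 11500} = \sqrt{\left(-221 + 196 \cdot 6 \cdot 6\right) + 11500} = \sqrt{\left(-221 + 196 \cdot 36\right) + 11500} = \sqrt{\left(-221 + 7056\right) + 11500} = \sqrt{6835 + 11500} = \sqrt{18335}$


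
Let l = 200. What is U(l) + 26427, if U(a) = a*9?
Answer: 28227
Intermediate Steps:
U(a) = 9*a
U(l) + 26427 = 9*200 + 26427 = 1800 + 26427 = 28227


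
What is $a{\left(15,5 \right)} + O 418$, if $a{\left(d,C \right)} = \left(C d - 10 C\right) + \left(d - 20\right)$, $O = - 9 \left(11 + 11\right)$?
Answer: $-82744$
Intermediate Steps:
$O = -198$ ($O = \left(-9\right) 22 = -198$)
$a{\left(d,C \right)} = -20 + d - 10 C + C d$ ($a{\left(d,C \right)} = \left(- 10 C + C d\right) + \left(-20 + d\right) = -20 + d - 10 C + C d$)
$a{\left(15,5 \right)} + O 418 = \left(-20 + 15 - 50 + 5 \cdot 15\right) - 82764 = \left(-20 + 15 - 50 + 75\right) - 82764 = 20 - 82764 = -82744$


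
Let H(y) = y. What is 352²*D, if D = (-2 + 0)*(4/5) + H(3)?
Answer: 867328/5 ≈ 1.7347e+5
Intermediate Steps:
D = 7/5 (D = (-2 + 0)*(4/5) + 3 = -8/5 + 3 = 7/5 ≈ 1.4000)
352²*D = 352²*(7/5) = 123904*(7/5) = 867328/5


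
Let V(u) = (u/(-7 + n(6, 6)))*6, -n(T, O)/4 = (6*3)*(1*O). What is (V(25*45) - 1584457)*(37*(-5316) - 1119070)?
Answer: 915222170025226/439 ≈ 2.0848e+12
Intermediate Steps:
n(T, O) = -72*O (n(T, O) = -4*6*3*1*O = -72*O)
V(u) = -6*u/439 (V(u) = (u/(-7 - 72*6))*6 = (u/(-7 - 432))*6 = (u/(-439))*6 = -u/439*6 = -6*u/439)
(V(25*45) - 1584457)*(37*(-5316) - 1119070) = (-150*45/439 - 1584457)*(37*(-5316) - 1119070) = (-6/439*1125 - 1584457)*(-196692 - 1119070) = (-6750/439 - 1584457)*(-1315762) = -695583373/439*(-1315762) = 915222170025226/439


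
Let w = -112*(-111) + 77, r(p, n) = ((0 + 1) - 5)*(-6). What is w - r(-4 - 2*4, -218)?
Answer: 12485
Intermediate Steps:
r(p, n) = 24 (r(p, n) = (1 - 5)*(-6) = -4*(-6) = 24)
w = 12509 (w = 12432 + 77 = 12509)
w - r(-4 - 2*4, -218) = 12509 - 1*24 = 12509 - 24 = 12485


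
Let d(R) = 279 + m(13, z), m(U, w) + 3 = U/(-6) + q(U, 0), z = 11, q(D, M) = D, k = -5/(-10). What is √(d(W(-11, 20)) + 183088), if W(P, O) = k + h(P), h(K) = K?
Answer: √6601494/6 ≈ 428.22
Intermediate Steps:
k = ½ (k = -5*(-⅒) = ½ ≈ 0.50000)
W(P, O) = ½ + P
m(U, w) = -3 + 5*U/6 (m(U, w) = -3 + (U/(-6) + U) = -3 + (U*(-⅙) + U) = -3 + (-U/6 + U) = -3 + 5*U/6)
d(R) = 1721/6 (d(R) = 279 + (-3 + (⅚)*13) = 279 + (-3 + 65/6) = 279 + 47/6 = 1721/6)
√(d(W(-11, 20)) + 183088) = √(1721/6 + 183088) = √(1100249/6) = √6601494/6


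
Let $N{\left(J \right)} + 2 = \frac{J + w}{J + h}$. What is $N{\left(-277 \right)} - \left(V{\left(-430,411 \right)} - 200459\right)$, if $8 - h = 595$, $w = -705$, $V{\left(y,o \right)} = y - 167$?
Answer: $\frac{86855819}{432} \approx 2.0106 \cdot 10^{5}$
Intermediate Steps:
$V{\left(y,o \right)} = -167 + y$
$h = -587$ ($h = 8 - 595 = -587$)
$N{\left(J \right)} = -2 + \frac{-705 + J}{-587 + J}$ ($N{\left(J \right)} = -2 + \frac{J - 705}{J - 587} = -2 + \frac{-705 + J}{-587 + J}$)
$N{\left(-277 \right)} - \left(V{\left(-430,411 \right)} - 200459\right) = \frac{469 - -277}{-587 - 277} - \left(\left(-167 - 430\right) - 200459\right) = \frac{469 + 277}{-864} - \left(-597 - 200459\right) = \left(- \frac{1}{864}\right) 746 - -201056 = - \frac{373}{432} + 201056 = \frac{86855819}{432}$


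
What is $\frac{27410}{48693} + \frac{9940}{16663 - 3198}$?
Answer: $\frac{170616814}{131130249} \approx 1.3011$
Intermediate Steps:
$\frac{27410}{48693} + \frac{9940}{16663 - 3198} = 27410 \cdot \frac{1}{48693} + \frac{9940}{13465} = \frac{27410}{48693} + 9940 \cdot \frac{1}{13465} = \frac{27410}{48693} + \frac{1988}{2693} = \frac{170616814}{131130249}$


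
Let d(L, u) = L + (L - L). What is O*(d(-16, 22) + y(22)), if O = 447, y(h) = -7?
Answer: -10281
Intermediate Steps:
d(L, u) = L (d(L, u) = L + 0 = L)
O*(d(-16, 22) + y(22)) = 447*(-16 - 7) = 447*(-23) = -10281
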